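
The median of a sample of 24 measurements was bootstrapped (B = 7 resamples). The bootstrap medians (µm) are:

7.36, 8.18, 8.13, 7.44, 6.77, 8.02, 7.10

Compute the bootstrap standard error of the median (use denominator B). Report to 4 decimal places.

Bootstrap SE is the standard deviation of the 7 replicate medians.
Mean of replicates: (7.36 + 8.18 + 8.13 + 7.44 + 6.77 + 8.02 + 7.10) / 7 = 53.00000 / 7 = 7.57143
Sum of squared deviations: (−0.21143)² + (+0.60857)² + (+0.55857)² + (−0.13143)² + (−0.80143)² + (+0.44857)² + (−0.47143)² = 1.81009
Variance = 1.81009 / 7 = 0.25858
SE* = √0.25858

SE* = 0.5085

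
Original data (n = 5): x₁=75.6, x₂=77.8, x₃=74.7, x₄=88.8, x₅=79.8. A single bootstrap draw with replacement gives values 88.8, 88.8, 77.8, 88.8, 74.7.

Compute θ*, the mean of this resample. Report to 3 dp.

Mean = (88.8 + 88.8 + 77.8 + 88.8 + 74.7) / 5 = 418.90 / 5 = 83.780

θ* = 83.780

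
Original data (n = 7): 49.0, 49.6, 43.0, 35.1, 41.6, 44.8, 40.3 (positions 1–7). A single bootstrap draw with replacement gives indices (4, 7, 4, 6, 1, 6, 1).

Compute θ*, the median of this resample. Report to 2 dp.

θ* = 44.80

Resample values: 35.1, 40.3, 35.1, 44.8, 49.0, 44.8, 49.0.
Sorted: 35.1, 35.1, 40.3, 44.8, 44.8, 49.0, 49.0
Median = middle value = 44.80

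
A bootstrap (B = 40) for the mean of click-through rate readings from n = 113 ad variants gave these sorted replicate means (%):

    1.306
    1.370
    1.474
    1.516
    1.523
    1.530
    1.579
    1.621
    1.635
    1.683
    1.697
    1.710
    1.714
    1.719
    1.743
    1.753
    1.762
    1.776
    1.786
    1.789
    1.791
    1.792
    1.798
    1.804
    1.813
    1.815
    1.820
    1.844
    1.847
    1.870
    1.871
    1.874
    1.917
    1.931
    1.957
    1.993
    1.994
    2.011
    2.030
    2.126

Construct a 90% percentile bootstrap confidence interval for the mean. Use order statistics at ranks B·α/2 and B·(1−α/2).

α = 0.10; lower rank = 40 × 0.050 = 2; upper rank = 40 × 0.950 = 38.
The 2nd smallest replicate is 1.370; the 38th is 2.011.

(1.370, 2.011)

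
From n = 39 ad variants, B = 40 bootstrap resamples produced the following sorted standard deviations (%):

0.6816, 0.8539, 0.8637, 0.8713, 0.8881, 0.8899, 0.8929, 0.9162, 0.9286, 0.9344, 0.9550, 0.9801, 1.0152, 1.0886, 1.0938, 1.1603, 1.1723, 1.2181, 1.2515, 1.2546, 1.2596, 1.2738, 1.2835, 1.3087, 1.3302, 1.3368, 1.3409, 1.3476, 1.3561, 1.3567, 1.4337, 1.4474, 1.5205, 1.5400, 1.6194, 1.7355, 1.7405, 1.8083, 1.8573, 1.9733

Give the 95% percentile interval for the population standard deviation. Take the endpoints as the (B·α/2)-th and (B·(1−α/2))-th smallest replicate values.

(0.6816, 1.8573)

α = 0.05; lower rank = 40 × 0.025 = 1; upper rank = 40 × 0.975 = 39.
The 1st smallest replicate is 0.6816; the 39th is 1.8573.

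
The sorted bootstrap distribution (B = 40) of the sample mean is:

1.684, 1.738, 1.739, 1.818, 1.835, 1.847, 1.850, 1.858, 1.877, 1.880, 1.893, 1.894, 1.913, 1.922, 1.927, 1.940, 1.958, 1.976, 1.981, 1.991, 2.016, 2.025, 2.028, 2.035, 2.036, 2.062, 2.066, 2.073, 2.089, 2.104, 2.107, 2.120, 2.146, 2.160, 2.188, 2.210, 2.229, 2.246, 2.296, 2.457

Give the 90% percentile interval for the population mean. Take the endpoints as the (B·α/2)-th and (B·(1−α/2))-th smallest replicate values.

(1.738, 2.246)

α = 0.10; lower rank = 40 × 0.050 = 2; upper rank = 40 × 0.950 = 38.
The 2nd smallest replicate is 1.738; the 38th is 2.246.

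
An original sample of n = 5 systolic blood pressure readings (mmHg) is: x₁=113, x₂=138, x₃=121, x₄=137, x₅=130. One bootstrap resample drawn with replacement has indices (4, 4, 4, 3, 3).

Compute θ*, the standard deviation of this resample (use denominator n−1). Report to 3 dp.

θ* = 8.764

Resample values: 137, 137, 137, 121, 121.
Mean = 130.6000; sum of squared deviations = 307.2000
s² = 307.2000 / 4 = 76.8000
s = √76.8000 = 8.764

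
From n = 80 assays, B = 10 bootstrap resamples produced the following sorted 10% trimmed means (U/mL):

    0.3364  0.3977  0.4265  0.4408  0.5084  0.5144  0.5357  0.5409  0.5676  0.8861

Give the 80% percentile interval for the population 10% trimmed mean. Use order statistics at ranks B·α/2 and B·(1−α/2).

(0.3364, 0.5676)

α = 0.20; lower rank = 10 × 0.100 = 1; upper rank = 10 × 0.900 = 9.
The 1st smallest replicate is 0.3364; the 9th is 0.5676.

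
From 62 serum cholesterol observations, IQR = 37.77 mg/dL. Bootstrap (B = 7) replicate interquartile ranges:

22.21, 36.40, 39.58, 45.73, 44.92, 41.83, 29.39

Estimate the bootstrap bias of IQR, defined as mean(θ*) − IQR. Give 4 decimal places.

mean(θ*) = (22.21 + 36.40 + 39.58 + 45.73 + 44.92 + 41.83 + 29.39) / 7 = 37.15143
bias = 37.15143 − 37.77

bias = −0.6186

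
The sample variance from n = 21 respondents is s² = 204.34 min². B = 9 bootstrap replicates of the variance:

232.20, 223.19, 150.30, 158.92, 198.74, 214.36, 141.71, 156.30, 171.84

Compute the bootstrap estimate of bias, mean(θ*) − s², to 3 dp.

bias = −21.278

mean(θ*) = (232.20 + 223.19 + 150.30 + 158.92 + 198.74 + 214.36 + 141.71 + 156.30 + 171.84) / 9 = 183.0622
bias = 183.0622 − 204.34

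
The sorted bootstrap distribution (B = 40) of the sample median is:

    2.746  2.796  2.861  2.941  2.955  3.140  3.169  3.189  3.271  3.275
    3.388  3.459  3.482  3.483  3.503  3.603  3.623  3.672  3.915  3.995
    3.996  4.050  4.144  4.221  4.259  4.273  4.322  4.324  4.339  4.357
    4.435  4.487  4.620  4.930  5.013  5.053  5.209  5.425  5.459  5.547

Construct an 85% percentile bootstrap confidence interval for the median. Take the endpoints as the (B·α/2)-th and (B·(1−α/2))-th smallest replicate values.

α = 0.15; lower rank = 40 × 0.075 = 3; upper rank = 40 × 0.925 = 37.
The 3rd smallest replicate is 2.861; the 37th is 5.209.

(2.861, 5.209)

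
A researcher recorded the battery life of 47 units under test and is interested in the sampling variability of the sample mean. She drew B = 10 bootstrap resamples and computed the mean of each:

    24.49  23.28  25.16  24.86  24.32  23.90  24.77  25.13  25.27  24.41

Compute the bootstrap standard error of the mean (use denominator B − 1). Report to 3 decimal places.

SE* = 0.622

Bootstrap SE is the standard deviation of the 10 replicate means.
Mean of replicates: (24.49 + 23.28 + 25.16 + 24.86 + 24.32 + 23.90 + 24.77 + 25.13 + 25.27 + 24.41) / 10 = 245.5900 / 10 = 24.5590
Sum of squared deviations: (−0.0690)² + (−1.2790)² + (+0.6010)² + (+0.3010)² + (−0.2390)² + (−0.6590)² + (+0.2110)² + (+0.5710)² + (+0.7110)² + (−0.1490)² = 3.4821
Variance = 3.4821 / 9 = 0.3869
SE* = √0.3869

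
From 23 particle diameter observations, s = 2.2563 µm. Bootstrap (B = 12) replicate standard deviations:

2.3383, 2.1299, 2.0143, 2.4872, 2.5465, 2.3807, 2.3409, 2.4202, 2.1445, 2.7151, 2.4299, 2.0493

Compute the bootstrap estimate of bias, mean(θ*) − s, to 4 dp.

bias = +0.0768

mean(θ*) = (2.3383 + 2.1299 + 2.0143 + 2.4872 + 2.5465 + 2.3807 + 2.3409 + 2.4202 + 2.1445 + 2.7151 + 2.4299 + 2.0493) / 12 = 2.33307
bias = 2.33307 − 2.2563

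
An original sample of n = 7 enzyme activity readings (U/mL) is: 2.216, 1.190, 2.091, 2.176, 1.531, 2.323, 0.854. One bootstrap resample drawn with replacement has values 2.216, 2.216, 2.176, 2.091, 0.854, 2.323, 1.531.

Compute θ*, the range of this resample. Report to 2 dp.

θ* = 1.47

Range = 2.323 − 0.854 = 1.47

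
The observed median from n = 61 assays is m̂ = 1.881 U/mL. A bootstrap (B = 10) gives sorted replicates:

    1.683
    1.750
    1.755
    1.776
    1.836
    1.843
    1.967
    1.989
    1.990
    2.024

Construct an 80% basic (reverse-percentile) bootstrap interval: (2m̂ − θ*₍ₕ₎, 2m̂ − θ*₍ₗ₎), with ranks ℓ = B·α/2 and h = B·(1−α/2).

(1.772, 2.079)

Percentile endpoints at ranks 1 and 9: θ*₍1₎ = 1.683, θ*₍9₎ = 1.990.
Basic interval reflects these around m̂:
  lower = 2 × 1.881 − 1.990 = 1.772
  upper = 2 × 1.881 − 1.683 = 2.079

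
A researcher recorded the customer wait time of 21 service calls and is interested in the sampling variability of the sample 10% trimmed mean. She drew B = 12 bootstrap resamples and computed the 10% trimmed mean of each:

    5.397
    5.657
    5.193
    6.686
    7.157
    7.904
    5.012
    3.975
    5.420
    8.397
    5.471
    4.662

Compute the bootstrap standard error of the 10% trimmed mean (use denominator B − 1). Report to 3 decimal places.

SE* = 1.338

Bootstrap SE is the standard deviation of the 12 replicate 10% trimmed means.
Mean of replicates: (5.397 + 5.657 + 5.193 + 6.686 + 7.157 + 7.904 + 5.012 + 3.975 + 5.420 + 8.397 + 5.471 + 4.662) / 12 = 70.9310 / 12 = 5.9109
Sum of squared deviations: (−0.5139)² + (−0.2539)² + (−0.7179)² + (+0.7751)² + (+1.2461)² + (+1.9931)² + (−0.8989)² + (−1.9359)² + (−0.4909)² + (+2.4861)² + (−0.4399)² + (−1.2489)² = 19.7006
Variance = 19.7006 / 11 = 1.7910
SE* = √1.7910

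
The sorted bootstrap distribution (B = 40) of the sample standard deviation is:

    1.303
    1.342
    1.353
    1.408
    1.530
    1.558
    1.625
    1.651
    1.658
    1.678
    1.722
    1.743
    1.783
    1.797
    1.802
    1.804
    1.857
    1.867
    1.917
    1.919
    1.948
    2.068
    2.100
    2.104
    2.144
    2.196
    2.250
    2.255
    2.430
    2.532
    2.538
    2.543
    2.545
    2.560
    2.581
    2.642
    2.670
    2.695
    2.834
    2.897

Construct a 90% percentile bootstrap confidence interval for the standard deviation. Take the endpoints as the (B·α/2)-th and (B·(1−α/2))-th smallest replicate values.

(1.342, 2.695)

α = 0.10; lower rank = 40 × 0.050 = 2; upper rank = 40 × 0.950 = 38.
The 2nd smallest replicate is 1.342; the 38th is 2.695.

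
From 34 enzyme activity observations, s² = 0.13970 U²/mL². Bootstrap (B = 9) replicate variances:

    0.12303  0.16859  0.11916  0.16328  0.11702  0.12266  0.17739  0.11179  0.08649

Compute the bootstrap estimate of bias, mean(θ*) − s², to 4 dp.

bias = −0.0075

mean(θ*) = (0.12303 + 0.16859 + 0.11916 + 0.16328 + 0.11702 + 0.12266 + 0.17739 + 0.11179 + 0.08649) / 9 = 0.13216
bias = 0.13216 − 0.13970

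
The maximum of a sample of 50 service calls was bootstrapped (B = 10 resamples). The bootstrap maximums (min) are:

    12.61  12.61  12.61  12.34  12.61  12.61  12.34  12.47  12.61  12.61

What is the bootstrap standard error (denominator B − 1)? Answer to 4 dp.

SE* = 0.1151

Bootstrap SE is the standard deviation of the 10 replicate maximums.
Mean of replicates: (12.61 + 12.61 + 12.61 + 12.34 + 12.61 + 12.61 + 12.34 + 12.47 + 12.61 + 12.61) / 10 = 125.42000 / 10 = 12.54200
Sum of squared deviations: (+0.06800)² + (+0.06800)² + (+0.06800)² + (−0.20200)² + (+0.06800)² + (+0.06800)² + (−0.20200)² + (−0.07200)² + (+0.06800)² + (+0.06800)² = 0.11916
Variance = 0.11916 / 9 = 0.01324
SE* = √0.01324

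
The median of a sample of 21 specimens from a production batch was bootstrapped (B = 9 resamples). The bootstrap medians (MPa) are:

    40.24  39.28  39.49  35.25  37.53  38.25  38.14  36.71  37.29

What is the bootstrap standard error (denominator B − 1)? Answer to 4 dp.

Bootstrap SE is the standard deviation of the 9 replicate medians.
Mean of replicates: (40.24 + 39.28 + 39.49 + 35.25 + 37.53 + 38.25 + 38.14 + 36.71 + 37.29) / 9 = 342.18000 / 9 = 38.02000
Sum of squared deviations: (+2.22000)² + (+1.26000)² + (+1.47000)² + (−2.77000)² + (−0.49000)² + (+0.23000)² + (+0.12000)² + (−1.31000)² + (−0.73000)² = 18.90620
Variance = 18.90620 / 8 = 2.36328
SE* = √2.36328

SE* = 1.5373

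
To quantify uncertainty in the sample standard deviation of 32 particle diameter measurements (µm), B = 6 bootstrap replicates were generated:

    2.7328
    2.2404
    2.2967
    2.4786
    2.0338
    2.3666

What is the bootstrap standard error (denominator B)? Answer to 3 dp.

Bootstrap SE is the standard deviation of the 6 replicate standard deviations.
Mean of replicates: (2.7328 + 2.2404 + 2.2967 + 2.4786 + 2.0338 + 2.3666) / 6 = 14.14890 / 6 = 2.35815
Sum of squared deviations: (+0.37465)² + (−0.11775)² + (−0.06145)² + (+0.12045)² + (−0.32435)² + (+0.00845)² = 0.27779
Variance = 0.27779 / 6 = 0.04630
SE* = √0.04630

SE* = 0.215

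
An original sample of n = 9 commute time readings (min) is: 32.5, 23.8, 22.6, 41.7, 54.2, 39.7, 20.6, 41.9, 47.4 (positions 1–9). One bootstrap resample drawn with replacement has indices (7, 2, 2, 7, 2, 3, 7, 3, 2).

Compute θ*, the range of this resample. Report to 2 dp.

θ* = 3.20

Resample values: 20.6, 23.8, 23.8, 20.6, 23.8, 22.6, 20.6, 22.6, 23.8.
Range = 23.8 − 20.6 = 3.20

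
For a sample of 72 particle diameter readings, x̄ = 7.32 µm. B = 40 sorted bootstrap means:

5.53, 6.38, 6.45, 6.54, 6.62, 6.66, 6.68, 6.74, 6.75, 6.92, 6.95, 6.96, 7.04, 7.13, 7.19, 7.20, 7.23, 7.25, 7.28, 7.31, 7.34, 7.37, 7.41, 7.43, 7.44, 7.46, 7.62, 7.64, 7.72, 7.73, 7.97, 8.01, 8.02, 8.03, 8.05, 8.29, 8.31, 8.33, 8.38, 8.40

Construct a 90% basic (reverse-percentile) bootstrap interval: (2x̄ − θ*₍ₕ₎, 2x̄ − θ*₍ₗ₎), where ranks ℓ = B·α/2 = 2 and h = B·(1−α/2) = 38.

Percentile endpoints at ranks 2 and 38: θ*₍2₎ = 6.38, θ*₍38₎ = 8.33.
Basic interval reflects these around x̄:
  lower = 2 × 7.32 − 8.33 = 6.31
  upper = 2 × 7.32 − 6.38 = 8.26

(6.31, 8.26)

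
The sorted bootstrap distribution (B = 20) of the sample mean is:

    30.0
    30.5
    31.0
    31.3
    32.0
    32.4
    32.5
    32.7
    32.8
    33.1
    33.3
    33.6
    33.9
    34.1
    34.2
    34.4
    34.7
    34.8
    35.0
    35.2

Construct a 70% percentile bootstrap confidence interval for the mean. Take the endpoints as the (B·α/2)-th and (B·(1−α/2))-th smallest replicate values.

α = 0.30; lower rank = 20 × 0.150 = 3; upper rank = 20 × 0.850 = 17.
The 3rd smallest replicate is 31.0; the 17th is 34.7.

(31.0, 34.7)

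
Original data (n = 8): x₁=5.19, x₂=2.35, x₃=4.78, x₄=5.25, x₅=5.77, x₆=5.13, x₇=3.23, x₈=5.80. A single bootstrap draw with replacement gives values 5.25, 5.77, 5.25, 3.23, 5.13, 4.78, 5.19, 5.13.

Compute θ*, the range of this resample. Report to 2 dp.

θ* = 2.54

Range = 5.77 − 3.23 = 2.54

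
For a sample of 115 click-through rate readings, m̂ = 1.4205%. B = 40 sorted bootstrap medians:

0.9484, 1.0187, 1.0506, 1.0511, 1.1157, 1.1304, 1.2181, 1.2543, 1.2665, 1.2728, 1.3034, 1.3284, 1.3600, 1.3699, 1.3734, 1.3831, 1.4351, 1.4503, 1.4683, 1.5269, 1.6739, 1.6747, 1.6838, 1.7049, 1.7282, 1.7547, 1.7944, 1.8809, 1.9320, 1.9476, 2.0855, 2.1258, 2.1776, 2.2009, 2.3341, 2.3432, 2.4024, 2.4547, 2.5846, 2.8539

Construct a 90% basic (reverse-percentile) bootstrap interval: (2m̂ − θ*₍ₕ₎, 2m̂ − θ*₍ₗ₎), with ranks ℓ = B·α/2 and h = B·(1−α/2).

Percentile endpoints at ranks 2 and 38: θ*₍2₎ = 1.0187, θ*₍38₎ = 2.4547.
Basic interval reflects these around m̂:
  lower = 2 × 1.4205 − 2.4547 = 0.3863
  upper = 2 × 1.4205 − 1.0187 = 1.8223

(0.3863, 1.8223)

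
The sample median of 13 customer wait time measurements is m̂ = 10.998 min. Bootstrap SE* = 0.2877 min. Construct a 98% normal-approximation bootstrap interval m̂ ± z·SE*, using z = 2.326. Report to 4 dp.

(10.3288, 11.6672)

Margin = 2.326 × 0.2877 = 0.66919
Interval: 10.998 ± 0.66919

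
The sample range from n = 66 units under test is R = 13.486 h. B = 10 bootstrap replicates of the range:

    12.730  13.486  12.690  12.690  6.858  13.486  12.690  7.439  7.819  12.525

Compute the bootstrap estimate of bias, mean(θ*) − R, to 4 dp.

bias = −2.2447

mean(θ*) = (12.730 + 13.486 + 12.690 + 12.690 + 6.858 + 13.486 + 12.690 + 7.439 + 7.819 + 12.525) / 10 = 11.24130
bias = 11.24130 − 13.486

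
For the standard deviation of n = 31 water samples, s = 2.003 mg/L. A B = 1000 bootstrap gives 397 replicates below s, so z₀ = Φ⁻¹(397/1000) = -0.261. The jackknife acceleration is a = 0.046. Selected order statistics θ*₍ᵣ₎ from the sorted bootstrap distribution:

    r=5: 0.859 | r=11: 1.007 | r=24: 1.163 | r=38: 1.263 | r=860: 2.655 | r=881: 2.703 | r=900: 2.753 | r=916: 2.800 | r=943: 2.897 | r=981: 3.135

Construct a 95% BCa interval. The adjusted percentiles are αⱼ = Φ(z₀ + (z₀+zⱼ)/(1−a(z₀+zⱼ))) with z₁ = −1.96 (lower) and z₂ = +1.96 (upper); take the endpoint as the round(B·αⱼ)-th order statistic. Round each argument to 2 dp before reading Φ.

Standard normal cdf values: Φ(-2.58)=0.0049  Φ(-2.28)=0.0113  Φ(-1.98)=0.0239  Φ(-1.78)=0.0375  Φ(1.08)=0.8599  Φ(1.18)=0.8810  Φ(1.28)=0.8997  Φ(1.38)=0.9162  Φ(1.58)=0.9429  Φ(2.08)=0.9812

(1.007, 2.897)

Lower: z₀ + z₁ = -0.261 + (-1.960) = -2.221; 1 − a(z₀+z₁) = 1 − (0.046)(-2.221) = 1.1022; argument = -0.261 + (-2.221)/1.1022 = -2.2761 → -2.28.
α₁ = Φ(-2.28) = 0.0113; rank = round(1000 × 0.0113) = 11; θ*₍11₎ = 1.007.
Upper: z₀ + z₂ = 1.699; 1 − a(z₀+z₂) = 0.9218; argument = 1.5820 → 1.58; α₂ = 0.9429; rank = 943; θ*₍943₎ = 2.897.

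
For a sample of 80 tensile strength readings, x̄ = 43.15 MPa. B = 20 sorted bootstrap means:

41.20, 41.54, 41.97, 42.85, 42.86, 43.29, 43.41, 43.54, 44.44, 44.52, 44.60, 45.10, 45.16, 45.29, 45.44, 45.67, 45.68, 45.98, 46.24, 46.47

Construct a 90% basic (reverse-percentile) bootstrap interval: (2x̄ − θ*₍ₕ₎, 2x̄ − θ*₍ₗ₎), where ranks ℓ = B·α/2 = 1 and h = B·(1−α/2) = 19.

Percentile endpoints at ranks 1 and 19: θ*₍1₎ = 41.20, θ*₍19₎ = 46.24.
Basic interval reflects these around x̄:
  lower = 2 × 43.15 − 46.24 = 40.06
  upper = 2 × 43.15 − 41.20 = 45.10

(40.06, 45.10)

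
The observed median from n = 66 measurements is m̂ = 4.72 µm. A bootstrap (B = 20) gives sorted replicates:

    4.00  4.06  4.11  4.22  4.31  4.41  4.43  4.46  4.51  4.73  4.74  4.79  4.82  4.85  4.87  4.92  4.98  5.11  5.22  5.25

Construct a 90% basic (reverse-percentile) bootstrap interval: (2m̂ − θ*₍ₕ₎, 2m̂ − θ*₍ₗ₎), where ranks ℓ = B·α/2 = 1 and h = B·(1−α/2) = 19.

(4.22, 5.44)

Percentile endpoints at ranks 1 and 19: θ*₍1₎ = 4.00, θ*₍19₎ = 5.22.
Basic interval reflects these around m̂:
  lower = 2 × 4.72 − 5.22 = 4.22
  upper = 2 × 4.72 − 4.00 = 5.44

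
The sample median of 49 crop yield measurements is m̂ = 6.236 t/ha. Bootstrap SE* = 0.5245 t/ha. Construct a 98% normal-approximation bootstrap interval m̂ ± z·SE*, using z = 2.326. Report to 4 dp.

(5.0160, 7.4560)

Margin = 2.326 × 0.5245 = 1.21999
Interval: 6.236 ± 1.21999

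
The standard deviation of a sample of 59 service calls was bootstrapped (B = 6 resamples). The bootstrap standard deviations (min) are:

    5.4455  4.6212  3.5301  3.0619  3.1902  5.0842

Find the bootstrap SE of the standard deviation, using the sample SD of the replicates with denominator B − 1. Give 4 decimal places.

SE* = 1.0259

Bootstrap SE is the standard deviation of the 6 replicate standard deviations.
Mean of replicates: (5.4455 + 4.6212 + 3.5301 + 3.0619 + 3.1902 + 5.0842) / 6 = 24.93310 / 6 = 4.15552
Sum of squared deviations: (+1.28998)² + (+0.46568)² + (−0.62542)² + (−1.09362)² + (−0.96532)² + (+0.92868)² = 5.26235
Variance = 5.26235 / 5 = 1.05247
SE* = √1.05247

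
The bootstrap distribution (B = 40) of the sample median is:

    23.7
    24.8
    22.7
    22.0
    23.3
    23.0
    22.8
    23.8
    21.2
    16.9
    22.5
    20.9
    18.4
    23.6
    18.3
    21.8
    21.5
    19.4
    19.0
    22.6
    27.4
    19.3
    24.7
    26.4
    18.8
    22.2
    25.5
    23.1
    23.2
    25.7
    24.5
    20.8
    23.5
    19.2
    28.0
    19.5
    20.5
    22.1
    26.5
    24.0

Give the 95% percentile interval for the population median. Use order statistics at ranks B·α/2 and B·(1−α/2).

Sorted replicates: 16.9, 18.3, 18.4, 18.8, 19.0, 19.2, 19.3, 19.4, 19.5, 20.5, 20.8, 20.9, 21.2, 21.5, 21.8, 22.0, 22.1, 22.2, 22.5, 22.6, 22.7, 22.8, 23.0, 23.1, 23.2, 23.3, 23.5, 23.6, 23.7, 23.8, 24.0, 24.5, 24.7, 24.8, 25.5, 25.7, 26.4, 26.5, 27.4, 28.0
α = 0.05; lower rank = 40 × 0.025 = 1; upper rank = 40 × 0.975 = 39.
The 1st smallest replicate is 16.9; the 39th is 27.4.

(16.9, 27.4)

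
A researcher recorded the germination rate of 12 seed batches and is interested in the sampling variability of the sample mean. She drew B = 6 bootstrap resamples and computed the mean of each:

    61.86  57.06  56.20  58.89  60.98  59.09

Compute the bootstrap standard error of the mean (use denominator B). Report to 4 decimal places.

SE* = 1.9884

Bootstrap SE is the standard deviation of the 6 replicate means.
Mean of replicates: (61.86 + 57.06 + 56.20 + 58.89 + 60.98 + 59.09) / 6 = 354.08000 / 6 = 59.01333
Sum of squared deviations: (+2.84667)² + (−1.95333)² + (−2.81333)² + (−0.12333)² + (+1.96667)² + (+0.07667)² = 23.72273
Variance = 23.72273 / 6 = 3.95379
SE* = √3.95379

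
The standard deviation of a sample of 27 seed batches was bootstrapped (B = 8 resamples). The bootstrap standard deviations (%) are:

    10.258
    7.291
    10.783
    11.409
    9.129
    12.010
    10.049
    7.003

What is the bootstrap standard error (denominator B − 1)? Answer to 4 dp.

SE* = 1.8226

Bootstrap SE is the standard deviation of the 8 replicate standard deviations.
Mean of replicates: (10.258 + 7.291 + 10.783 + 11.409 + 9.129 + 12.010 + 10.049 + 7.003) / 8 = 77.93200 / 8 = 9.74150
Sum of squared deviations: (+0.51650)² + (−2.45050)² + (+1.04150)² + (+1.66750)² + (−0.61250)² + (+2.26850)² + (+0.30750)² + (−2.73850)² = 23.25219
Variance = 23.25219 / 7 = 3.32174
SE* = √3.32174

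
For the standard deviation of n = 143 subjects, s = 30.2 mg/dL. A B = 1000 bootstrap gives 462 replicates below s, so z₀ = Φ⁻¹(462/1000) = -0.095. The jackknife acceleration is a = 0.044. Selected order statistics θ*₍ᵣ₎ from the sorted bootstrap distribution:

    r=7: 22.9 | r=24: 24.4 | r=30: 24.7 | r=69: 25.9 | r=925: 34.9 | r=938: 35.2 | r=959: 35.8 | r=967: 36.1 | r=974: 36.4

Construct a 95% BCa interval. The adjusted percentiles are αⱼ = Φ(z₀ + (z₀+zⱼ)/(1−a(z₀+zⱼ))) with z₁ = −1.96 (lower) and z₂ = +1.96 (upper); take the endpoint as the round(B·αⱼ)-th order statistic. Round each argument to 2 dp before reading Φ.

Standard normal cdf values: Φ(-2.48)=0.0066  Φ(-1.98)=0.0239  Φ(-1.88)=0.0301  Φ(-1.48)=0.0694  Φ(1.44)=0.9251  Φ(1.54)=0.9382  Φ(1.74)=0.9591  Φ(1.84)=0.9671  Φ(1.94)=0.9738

Lower: z₀ + z₁ = -0.095 + (-1.960) = -2.055; 1 − a(z₀+z₁) = 1 − (0.044)(-2.055) = 1.0904; argument = -0.095 + (-2.055)/1.0904 = -1.9796 → -1.98.
α₁ = Φ(-1.98) = 0.0239; rank = round(1000 × 0.0239) = 24; θ*₍24₎ = 24.4.
Upper: z₀ + z₂ = 1.865; 1 − a(z₀+z₂) = 0.9179; argument = 1.9367 → 1.94; α₂ = 0.9738; rank = 974; θ*₍974₎ = 36.4.

(24.4, 36.4)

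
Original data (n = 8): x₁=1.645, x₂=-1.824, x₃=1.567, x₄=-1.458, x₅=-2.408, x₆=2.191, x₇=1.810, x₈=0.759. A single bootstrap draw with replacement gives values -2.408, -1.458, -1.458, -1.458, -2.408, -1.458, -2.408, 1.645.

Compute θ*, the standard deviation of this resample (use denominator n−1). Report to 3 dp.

Mean = -1.4264; sum of squared deviations = 12.3281
s² = 12.3281 / 7 = 1.7612
s = √1.7612 = 1.327

θ* = 1.327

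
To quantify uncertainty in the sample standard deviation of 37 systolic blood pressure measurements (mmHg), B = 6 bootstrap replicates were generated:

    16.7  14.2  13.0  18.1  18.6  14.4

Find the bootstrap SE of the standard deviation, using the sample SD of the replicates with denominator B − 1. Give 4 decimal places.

SE* = 2.2932

Bootstrap SE is the standard deviation of the 6 replicate standard deviations.
Mean of replicates: (16.7 + 14.2 + 13.0 + 18.1 + 18.6 + 14.4) / 6 = 95.00000 / 6 = 15.83333
Sum of squared deviations: (+0.86667)² + (−1.63333)² + (−2.83333)² + (+2.26667)² + (+2.76667)² + (−1.43333)² = 26.29333
Variance = 26.29333 / 5 = 5.25867
SE* = √5.25867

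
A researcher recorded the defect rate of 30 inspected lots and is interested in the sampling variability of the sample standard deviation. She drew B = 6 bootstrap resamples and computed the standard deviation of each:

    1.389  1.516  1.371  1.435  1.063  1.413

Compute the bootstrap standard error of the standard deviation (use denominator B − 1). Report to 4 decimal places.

SE* = 0.1561

Bootstrap SE is the standard deviation of the 6 replicate standard deviations.
Mean of replicates: (1.389 + 1.516 + 1.371 + 1.435 + 1.063 + 1.413) / 6 = 8.18700 / 6 = 1.36450
Sum of squared deviations: (+0.02450)² + (+0.15150)² + (+0.00650)² + (+0.07050)² + (−0.30150)² + (+0.04850)² = 0.12182
Variance = 0.12182 / 5 = 0.02436
SE* = √0.02436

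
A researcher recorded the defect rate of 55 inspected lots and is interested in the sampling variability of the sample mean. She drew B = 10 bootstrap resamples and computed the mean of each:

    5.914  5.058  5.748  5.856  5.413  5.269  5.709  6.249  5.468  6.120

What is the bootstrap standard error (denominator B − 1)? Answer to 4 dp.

SE* = 0.3772

Bootstrap SE is the standard deviation of the 10 replicate means.
Mean of replicates: (5.914 + 5.058 + 5.748 + 5.856 + 5.413 + 5.269 + 5.709 + 6.249 + 5.468 + 6.120) / 10 = 56.80400 / 10 = 5.68040
Sum of squared deviations: (+0.23360)² + (−0.62240)² + (+0.06760)² + (+0.17560)² + (−0.26740)² + (−0.41140)² + (+0.02860)² + (+0.56860)² + (−0.21240)² + (+0.43960)² = 1.28059
Variance = 1.28059 / 9 = 0.14229
SE* = √0.14229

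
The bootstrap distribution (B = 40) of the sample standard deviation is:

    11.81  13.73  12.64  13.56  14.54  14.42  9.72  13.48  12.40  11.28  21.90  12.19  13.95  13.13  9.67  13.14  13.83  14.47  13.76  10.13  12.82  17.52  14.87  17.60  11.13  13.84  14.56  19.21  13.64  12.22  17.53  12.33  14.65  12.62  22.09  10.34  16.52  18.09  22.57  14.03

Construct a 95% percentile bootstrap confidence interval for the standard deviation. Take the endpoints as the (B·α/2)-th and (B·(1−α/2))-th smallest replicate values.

(9.67, 22.09)

Sorted replicates: 9.67, 9.72, 10.13, 10.34, 11.13, 11.28, 11.81, 12.19, 12.22, 12.33, 12.40, 12.62, 12.64, 12.82, 13.13, 13.14, 13.48, 13.56, 13.64, 13.73, 13.76, 13.83, 13.84, 13.95, 14.03, 14.42, 14.47, 14.54, 14.56, 14.65, 14.87, 16.52, 17.52, 17.53, 17.60, 18.09, 19.21, 21.90, 22.09, 22.57
α = 0.05; lower rank = 40 × 0.025 = 1; upper rank = 40 × 0.975 = 39.
The 1st smallest replicate is 9.67; the 39th is 22.09.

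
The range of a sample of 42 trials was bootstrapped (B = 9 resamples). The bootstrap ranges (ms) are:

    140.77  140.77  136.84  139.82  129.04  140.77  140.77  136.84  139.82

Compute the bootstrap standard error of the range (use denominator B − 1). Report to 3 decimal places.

SE* = 3.856

Bootstrap SE is the standard deviation of the 9 replicate ranges.
Mean of replicates: (140.77 + 140.77 + 136.84 + 139.82 + 129.04 + 140.77 + 140.77 + 136.84 + 139.82) / 9 = 1245.4400 / 9 = 138.3822
Sum of squared deviations: (+2.3878)² + (+2.3878)² + (−1.5422)² + (+1.4378)² + (−9.3422)² + (+2.3878)² + (+2.3878)² + (−1.5422)² + (+1.4378)² = 118.9744
Variance = 118.9744 / 8 = 14.8718
SE* = √14.8718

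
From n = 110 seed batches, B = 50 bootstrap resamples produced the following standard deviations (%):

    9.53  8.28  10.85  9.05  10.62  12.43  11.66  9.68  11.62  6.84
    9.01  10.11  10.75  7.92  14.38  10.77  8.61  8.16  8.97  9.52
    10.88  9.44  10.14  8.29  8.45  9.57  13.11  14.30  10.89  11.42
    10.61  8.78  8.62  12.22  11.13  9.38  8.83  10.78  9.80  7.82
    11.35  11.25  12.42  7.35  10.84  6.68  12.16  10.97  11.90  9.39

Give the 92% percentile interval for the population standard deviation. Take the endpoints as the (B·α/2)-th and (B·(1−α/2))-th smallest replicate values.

(6.84, 13.11)

Sorted replicates: 6.68, 6.84, 7.35, 7.82, 7.92, 8.16, 8.28, 8.29, 8.45, 8.61, 8.62, 8.78, 8.83, 8.97, 9.01, 9.05, 9.38, 9.39, 9.44, 9.52, 9.53, 9.57, 9.68, 9.80, 10.11, 10.14, 10.61, 10.62, 10.75, 10.77, 10.78, 10.84, 10.85, 10.88, 10.89, 10.97, 11.13, 11.25, 11.35, 11.42, 11.62, 11.66, 11.90, 12.16, 12.22, 12.42, 12.43, 13.11, 14.30, 14.38
α = 0.08; lower rank = 50 × 0.040 = 2; upper rank = 50 × 0.960 = 48.
The 2nd smallest replicate is 6.84; the 48th is 13.11.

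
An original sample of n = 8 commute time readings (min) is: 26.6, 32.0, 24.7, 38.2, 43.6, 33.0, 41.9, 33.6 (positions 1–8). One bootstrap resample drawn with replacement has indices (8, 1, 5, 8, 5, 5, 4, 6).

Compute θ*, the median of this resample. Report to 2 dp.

Resample values: 33.6, 26.6, 43.6, 33.6, 43.6, 43.6, 38.2, 33.0.
Sorted: 26.6, 33.0, 33.6, 33.6, 38.2, 43.6, 43.6, 43.6
Median = average of the two middle values = 35.90

θ* = 35.90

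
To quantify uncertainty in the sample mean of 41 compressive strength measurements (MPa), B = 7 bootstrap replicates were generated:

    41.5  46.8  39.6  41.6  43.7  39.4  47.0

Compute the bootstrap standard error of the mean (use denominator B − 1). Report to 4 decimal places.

SE* = 3.1459

Bootstrap SE is the standard deviation of the 7 replicate means.
Mean of replicates: (41.5 + 46.8 + 39.6 + 41.6 + 43.7 + 39.4 + 47.0) / 7 = 299.60000 / 7 = 42.80000
Sum of squared deviations: (−1.30000)² + (+4.00000)² + (−3.20000)² + (−1.20000)² + (+0.90000)² + (−3.40000)² + (+4.20000)² = 59.38000
Variance = 59.38000 / 6 = 9.89667
SE* = √9.89667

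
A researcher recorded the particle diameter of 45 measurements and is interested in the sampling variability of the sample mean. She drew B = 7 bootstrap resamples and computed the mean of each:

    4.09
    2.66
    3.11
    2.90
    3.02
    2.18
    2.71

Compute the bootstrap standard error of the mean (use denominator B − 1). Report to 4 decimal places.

Bootstrap SE is the standard deviation of the 7 replicate means.
Mean of replicates: (4.09 + 2.66 + 3.11 + 2.90 + 3.02 + 2.18 + 2.71) / 7 = 20.67000 / 7 = 2.95286
Sum of squared deviations: (+1.13714)² + (−0.29286)² + (+0.15714)² + (−0.05286)² + (+0.06714)² + (−0.77286)² + (−0.24286)² = 2.06714
Variance = 2.06714 / 6 = 0.34452
SE* = √0.34452

SE* = 0.5870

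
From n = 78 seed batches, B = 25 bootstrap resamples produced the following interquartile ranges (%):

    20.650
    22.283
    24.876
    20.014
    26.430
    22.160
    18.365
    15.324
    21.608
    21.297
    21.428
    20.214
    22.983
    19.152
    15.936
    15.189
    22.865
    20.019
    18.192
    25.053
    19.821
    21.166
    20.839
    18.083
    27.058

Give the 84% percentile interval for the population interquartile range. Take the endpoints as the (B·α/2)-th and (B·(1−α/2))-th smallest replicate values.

(15.324, 25.053)

Sorted replicates: 15.189, 15.324, 15.936, 18.083, 18.192, 18.365, 19.152, 19.821, 20.014, 20.019, 20.214, 20.650, 20.839, 21.166, 21.297, 21.428, 21.608, 22.160, 22.283, 22.865, 22.983, 24.876, 25.053, 26.430, 27.058
α = 0.16; lower rank = 25 × 0.080 = 2; upper rank = 25 × 0.920 = 23.
The 2nd smallest replicate is 15.324; the 23rd is 25.053.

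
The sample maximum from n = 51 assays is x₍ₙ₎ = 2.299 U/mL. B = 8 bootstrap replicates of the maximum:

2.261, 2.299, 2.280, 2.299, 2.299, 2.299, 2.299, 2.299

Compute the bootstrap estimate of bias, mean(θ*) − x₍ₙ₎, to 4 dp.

mean(θ*) = (2.261 + 2.299 + 2.280 + 2.299 + 2.299 + 2.299 + 2.299 + 2.299) / 8 = 2.29188
bias = 2.29188 − 2.299

bias = −0.0071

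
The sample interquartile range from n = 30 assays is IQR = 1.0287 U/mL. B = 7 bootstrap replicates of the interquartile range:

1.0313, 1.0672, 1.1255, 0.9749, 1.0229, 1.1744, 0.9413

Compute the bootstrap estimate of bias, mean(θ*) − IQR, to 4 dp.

mean(θ*) = (1.0313 + 1.0672 + 1.1255 + 0.9749 + 1.0229 + 1.1744 + 0.9413) / 7 = 1.04821
bias = 1.04821 − 1.0287

bias = +0.0195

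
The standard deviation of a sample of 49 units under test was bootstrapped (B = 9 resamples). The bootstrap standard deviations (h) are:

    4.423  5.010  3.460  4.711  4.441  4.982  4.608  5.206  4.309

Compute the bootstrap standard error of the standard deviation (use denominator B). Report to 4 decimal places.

SE* = 0.4862

Bootstrap SE is the standard deviation of the 9 replicate standard deviations.
Mean of replicates: (4.423 + 5.010 + 3.460 + 4.711 + 4.441 + 4.982 + 4.608 + 5.206 + 4.309) / 9 = 41.15000 / 9 = 4.57222
Sum of squared deviations: (−0.14922)² + (+0.43778)² + (−1.11222)² + (+0.13878)² + (−0.13122)² + (+0.40978)² + (+0.03578)² + (+0.63378)² + (−0.26322)² = 2.12759
Variance = 2.12759 / 9 = 0.23640
SE* = √0.23640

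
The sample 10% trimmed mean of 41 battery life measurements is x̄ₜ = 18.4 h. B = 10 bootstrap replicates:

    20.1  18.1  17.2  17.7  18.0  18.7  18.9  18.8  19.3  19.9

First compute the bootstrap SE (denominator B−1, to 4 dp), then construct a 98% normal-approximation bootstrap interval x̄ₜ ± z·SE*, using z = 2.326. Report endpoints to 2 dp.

Mean of replicates = 18.6700; sum of squared deviations = 7.9010; SE* = √(7.9010/9) = 0.9370
Margin = 2.326 × 0.9370 = 2.179
Interval: 18.4 ± 2.179

(16.22, 20.58)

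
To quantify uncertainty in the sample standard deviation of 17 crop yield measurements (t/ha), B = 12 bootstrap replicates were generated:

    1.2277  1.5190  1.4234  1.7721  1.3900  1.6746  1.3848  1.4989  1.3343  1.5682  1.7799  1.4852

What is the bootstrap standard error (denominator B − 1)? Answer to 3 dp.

Bootstrap SE is the standard deviation of the 12 replicate standard deviations.
Mean of replicates: (1.2277 + 1.5190 + 1.4234 + 1.7721 + 1.3900 + 1.6746 + 1.3848 + 1.4989 + 1.3343 + 1.5682 + 1.7799 + 1.4852) / 12 = 18.05810 / 12 = 1.50484
Sum of squared deviations: (−0.27714)² + (+0.01416)² + (−0.08144)² + (+0.26726)² + (−0.11484)² + (+0.16976)² + (−0.12004)² + (−0.00594)² + (−0.17054)² + (+0.06336)² + (+0.27506)² + (−0.01964)² = 0.32066
Variance = 0.32066 / 11 = 0.02915
SE* = √0.02915

SE* = 0.171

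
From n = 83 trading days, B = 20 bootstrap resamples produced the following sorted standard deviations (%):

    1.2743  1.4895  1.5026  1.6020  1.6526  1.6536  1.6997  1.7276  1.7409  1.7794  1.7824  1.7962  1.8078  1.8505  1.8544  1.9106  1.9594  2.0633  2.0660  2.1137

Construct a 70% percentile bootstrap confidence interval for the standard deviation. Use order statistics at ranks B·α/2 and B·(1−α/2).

(1.5026, 1.9594)

α = 0.30; lower rank = 20 × 0.150 = 3; upper rank = 20 × 0.850 = 17.
The 3rd smallest replicate is 1.5026; the 17th is 1.9594.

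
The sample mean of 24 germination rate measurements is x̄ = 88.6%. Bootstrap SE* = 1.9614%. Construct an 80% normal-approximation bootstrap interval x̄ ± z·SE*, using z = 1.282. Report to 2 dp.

Margin = 1.282 × 1.9614 = 2.515
Interval: 88.6 ± 2.515

(86.09, 91.11)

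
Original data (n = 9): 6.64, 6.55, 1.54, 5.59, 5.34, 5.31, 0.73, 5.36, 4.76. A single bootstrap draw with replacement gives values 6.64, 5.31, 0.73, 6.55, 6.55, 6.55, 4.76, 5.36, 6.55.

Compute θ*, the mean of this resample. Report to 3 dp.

Mean = (6.64 + 5.31 + 0.73 + 6.55 + 6.55 + 6.55 + 4.76 + 5.36 + 6.55) / 9 = 49.000 / 9 = 5.444

θ* = 5.444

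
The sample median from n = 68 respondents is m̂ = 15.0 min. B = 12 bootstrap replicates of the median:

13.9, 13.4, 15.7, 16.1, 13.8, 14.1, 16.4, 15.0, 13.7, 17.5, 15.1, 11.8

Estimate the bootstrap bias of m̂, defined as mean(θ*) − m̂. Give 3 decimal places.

mean(θ*) = (13.9 + 13.4 + 15.7 + 16.1 + 13.8 + 14.1 + 16.4 + 15.0 + 13.7 + 17.5 + 15.1 + 11.8) / 12 = 14.7083
bias = 14.7083 − 15.0

bias = −0.292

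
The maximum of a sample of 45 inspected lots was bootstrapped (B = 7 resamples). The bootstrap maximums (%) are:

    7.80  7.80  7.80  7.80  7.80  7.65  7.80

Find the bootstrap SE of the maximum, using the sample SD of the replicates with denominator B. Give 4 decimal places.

SE* = 0.0525

Bootstrap SE is the standard deviation of the 7 replicate maximums.
Mean of replicates: (7.80 + 7.80 + 7.80 + 7.80 + 7.80 + 7.65 + 7.80) / 7 = 54.45000 / 7 = 7.77857
Sum of squared deviations: (+0.02143)² + (+0.02143)² + (+0.02143)² + (+0.02143)² + (+0.02143)² + (−0.12857)² + (+0.02143)² = 0.01929
Variance = 0.01929 / 7 = 0.00276
SE* = √0.00276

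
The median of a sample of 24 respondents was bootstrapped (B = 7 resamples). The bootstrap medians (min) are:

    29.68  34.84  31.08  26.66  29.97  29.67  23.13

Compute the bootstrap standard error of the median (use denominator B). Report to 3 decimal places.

Bootstrap SE is the standard deviation of the 7 replicate medians.
Mean of replicates: (29.68 + 34.84 + 31.08 + 26.66 + 29.97 + 29.67 + 23.13) / 7 = 205.0300 / 7 = 29.2900
Sum of squared deviations: (+0.3900)² + (+5.5500)² + (+1.7900)² + (−2.6300)² + (+0.6800)² + (+0.3800)² + (−6.1600)² = 79.6280
Variance = 79.6280 / 7 = 11.3754
SE* = √11.3754

SE* = 3.373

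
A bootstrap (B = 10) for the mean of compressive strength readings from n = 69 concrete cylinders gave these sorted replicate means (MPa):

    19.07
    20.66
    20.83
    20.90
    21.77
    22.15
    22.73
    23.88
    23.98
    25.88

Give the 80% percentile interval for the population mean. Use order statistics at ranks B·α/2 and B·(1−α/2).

α = 0.20; lower rank = 10 × 0.100 = 1; upper rank = 10 × 0.900 = 9.
The 1st smallest replicate is 19.07; the 9th is 23.98.

(19.07, 23.98)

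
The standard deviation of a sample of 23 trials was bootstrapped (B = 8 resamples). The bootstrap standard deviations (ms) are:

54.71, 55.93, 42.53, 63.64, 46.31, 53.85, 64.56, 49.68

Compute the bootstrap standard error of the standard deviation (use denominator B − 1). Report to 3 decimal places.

Bootstrap SE is the standard deviation of the 8 replicate standard deviations.
Mean of replicates: (54.71 + 55.93 + 42.53 + 63.64 + 46.31 + 53.85 + 64.56 + 49.68) / 8 = 431.2100 / 8 = 53.9013
Sum of squared deviations: (+0.8087)² + (+2.0287)² + (−11.3713)² + (+9.7387)² + (−7.5913)² + (−0.0513)² + (+10.6587)² + (−4.2213)² = 417.9761
Variance = 417.9761 / 7 = 59.7109
SE* = √59.7109

SE* = 7.727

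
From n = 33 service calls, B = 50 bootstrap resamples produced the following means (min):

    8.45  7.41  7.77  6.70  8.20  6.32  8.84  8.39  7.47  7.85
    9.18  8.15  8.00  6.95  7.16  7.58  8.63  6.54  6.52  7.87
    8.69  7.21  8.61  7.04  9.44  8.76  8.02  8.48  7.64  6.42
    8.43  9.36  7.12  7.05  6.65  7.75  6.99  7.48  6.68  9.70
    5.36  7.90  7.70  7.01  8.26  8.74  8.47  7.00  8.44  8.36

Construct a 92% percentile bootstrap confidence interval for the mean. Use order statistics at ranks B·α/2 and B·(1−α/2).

Sorted replicates: 5.36, 6.32, 6.42, 6.52, 6.54, 6.65, 6.68, 6.70, 6.95, 6.99, 7.00, 7.01, 7.04, 7.05, 7.12, 7.16, 7.21, 7.41, 7.47, 7.48, 7.58, 7.64, 7.70, 7.75, 7.77, 7.85, 7.87, 7.90, 8.00, 8.02, 8.15, 8.20, 8.26, 8.36, 8.39, 8.43, 8.44, 8.45, 8.47, 8.48, 8.61, 8.63, 8.69, 8.74, 8.76, 8.84, 9.18, 9.36, 9.44, 9.70
α = 0.08; lower rank = 50 × 0.040 = 2; upper rank = 50 × 0.960 = 48.
The 2nd smallest replicate is 6.32; the 48th is 9.36.

(6.32, 9.36)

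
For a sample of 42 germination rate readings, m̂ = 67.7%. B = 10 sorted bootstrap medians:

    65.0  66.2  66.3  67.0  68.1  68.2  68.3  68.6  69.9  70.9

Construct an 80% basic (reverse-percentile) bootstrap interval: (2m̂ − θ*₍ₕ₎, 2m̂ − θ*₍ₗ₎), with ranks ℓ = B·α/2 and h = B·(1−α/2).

Percentile endpoints at ranks 1 and 9: θ*₍1₎ = 65.0, θ*₍9₎ = 69.9.
Basic interval reflects these around m̂:
  lower = 2 × 67.7 − 69.9 = 65.5
  upper = 2 × 67.7 − 65.0 = 70.4

(65.5, 70.4)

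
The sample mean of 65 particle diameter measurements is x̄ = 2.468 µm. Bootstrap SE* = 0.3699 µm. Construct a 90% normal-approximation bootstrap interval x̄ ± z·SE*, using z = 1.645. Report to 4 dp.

(1.8595, 3.0765)

Margin = 1.645 × 0.3699 = 0.60849
Interval: 2.468 ± 0.60849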